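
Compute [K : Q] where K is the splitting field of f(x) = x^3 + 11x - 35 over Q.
[K : Q] = 6

By the rational root test, any rational root of the monic integer polynomial f(x) = x^3 + 11x - 35 must be an integer dividing the constant term -35, i.e. one of ±{1, 5, 7, 35}. Evaluating: f(1) = -23, f(-1) = -47, f(5) = 145, f(-5) = -215, f(7) = 385, f(-7) = -455, f(35) = 43225, f(-35) = -43295; none is 0, so f has no rational root and is therefore irreducible over Q (a cubic with no linear factor over a field is irreducible). For an irreducible cubic, the Galois group is A_3 or S_3 according as the discriminant disc(f) = -4a^3 - 27b^2 = -4·(11)^3 - 27·(-35)^2 = -38399 is or is not a square in Q. Here disc(f) = -38399 is not a perfect square in Q, so the Galois group of f over Q is not contained in A_3 and must be all of S_3. The splitting field has degree |S_3| = 6 over Q, so [K : Q] = 6.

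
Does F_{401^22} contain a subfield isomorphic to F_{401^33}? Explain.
No: F_{401^33} is not a subfield of F_{401^22}

F_{p^m} embeds in F_{p^n} iff m | n. Here 33 ∤ 22 (since 22 = 0·33 + 22 with remainder 22 ≠ 0), so F_{401^33} is not a subfield of F_{401^22}. Equivalently: if it were, the tower law would give 33 = [F_{401^33}:F_401] dividing [F_{401^22}:F_401] = 22, contradiction.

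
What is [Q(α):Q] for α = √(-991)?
[Q(α):Q] = 2

[Q(α):Q] equals the degree of the minimal polynomial of α. Here α^2 = -991 and x^2 + 991 is irreducible (d = -991 is squarefree, ≠ 1, hence not a square), so deg(m_α) = 2. Thus [Q(α):Q] = 2.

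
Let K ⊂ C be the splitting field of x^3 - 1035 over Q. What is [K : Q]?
[K : Q] = 6

The roots of x^3 - 1035 are ∛1035, ω∛1035, ω^2∛1035 where ω = e^(2πi/3) is a primitive cube root of unity, so K = Q(∛1035, ω). Now [Q(∛1035):Q] = 3 (since 1035 is not a perfect cube, x^3 - 1035 is irreducible) and [Q(ω):Q] = 2. Both 2 and 3 divide [K:Q], and [K:Q] ≤ 3·2 = 6, so [K:Q] = 6. (Equivalently: Q(∛1035) ⊂ R but ω ∉ R, so [K : Q(∛1035)] = 2.)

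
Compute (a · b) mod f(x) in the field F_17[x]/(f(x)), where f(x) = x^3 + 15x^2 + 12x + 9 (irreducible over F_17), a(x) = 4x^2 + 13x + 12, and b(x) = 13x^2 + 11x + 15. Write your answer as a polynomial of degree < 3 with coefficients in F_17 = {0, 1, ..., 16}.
a · b ≡ 12x^2 + 16x + 13 (mod f(x))

Multiply in F_17[x]: a(x)·b(x) = (4x^2 + 13x + 12)·(13x^2 + 11x + 15) = x^4 + 9x^3 + 2x^2 + 4x + 10. This has degree ≥ 3, so divide by f(x) over F_17: x^4 + 9x^3 + 2x^2 + 4x + 10 = (x + 11)·(x^3 + 15x^2 + 12x + 9) + (12x^2 + 16x + 13). Hence a·b ≡ 12x^2 + 16x + 13 (mod f). (F_17[x]/(f) is a field with 17^3 = 4913 elements since f is irreducible of degree 3.)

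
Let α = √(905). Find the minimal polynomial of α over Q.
m_α(x) = x^2 - 905

α satisfies α^2 - 905 = 0, so x^2 - 905 annihilates α. Since d = 905 is squarefree and ≠ 1, it is not a perfect square in Q, so x^2 - 905 has no rational root and is therefore irreducible over Q (a degree-2 polynomial over a field is irreducible iff it has no root). Hence m_α(x) = x^2 - 905.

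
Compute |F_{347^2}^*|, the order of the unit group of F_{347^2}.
|F_{347^2}^*| = 120408

F_{347^2} has 347^2 = 120409 elements; its multiplicative group consists of all nonzero elements, so |F_{347^2}^*| = 120409 - 1 = 120408. (It is cyclic since any finite subgroup of the multiplicative group of a field is cyclic.)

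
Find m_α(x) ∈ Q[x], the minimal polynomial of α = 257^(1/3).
m_α(x) = x^3 - 257

α satisfies α^3 = 257, so x^3 - 257 annihilates α. By the rational root test, a rational root p/q (in lowest terms) of x^3 - 257 would satisfy p^3 = 257 q^3, forcing q = 1 and p^3 = 257; but 257 is not a perfect cube, contradiction. A monic cubic over Q with no rational root is irreducible (any nontrivial factorization would include a linear factor). Hence x^3 - 257 is the minimal polynomial of α, and in particular [Q(α):Q] = 3.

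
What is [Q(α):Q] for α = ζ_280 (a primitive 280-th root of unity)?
[Q(α):Q] = 96

The minimal polynomial of ζ_280 over Q is the 280-th cyclotomic polynomial Φ_280(x), which is irreducible over Q and has degree φ(280) = 96. Hence [Q(α):Q] = φ(280) = 96.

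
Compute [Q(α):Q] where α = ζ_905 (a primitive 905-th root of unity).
[Q(α):Q] = 720

The minimal polynomial of ζ_905 over Q is the 905-th cyclotomic polynomial Φ_905(x), which is irreducible over Q and has degree φ(905) = 720. Hence [Q(α):Q] = φ(905) = 720.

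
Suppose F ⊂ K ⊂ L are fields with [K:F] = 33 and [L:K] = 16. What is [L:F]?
[L:F] = 528

The tower law says that for any tower of field extensions F ⊂ K ⊂ L with finite degrees, [L:F] = [L:K] · [K:F]. Here this gives [L:F] = 16 · 33 = 528.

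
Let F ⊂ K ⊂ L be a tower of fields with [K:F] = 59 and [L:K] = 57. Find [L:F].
[L:F] = 3363

The tower law says that for any tower of field extensions F ⊂ K ⊂ L with finite degrees, [L:F] = [L:K] · [K:F]. Here this gives [L:F] = 57 · 59 = 3363.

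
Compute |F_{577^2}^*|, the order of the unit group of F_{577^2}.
|F_{577^2}^*| = 332928

F_{577^2} has 577^2 = 332929 elements; its multiplicative group consists of all nonzero elements, so |F_{577^2}^*| = 332929 - 1 = 332928. (It is cyclic since any finite subgroup of the multiplicative group of a field is cyclic.)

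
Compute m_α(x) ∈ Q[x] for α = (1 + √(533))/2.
m_α(x) = x^2 - x - 133

From 2α - 1 = √(533), squaring gives (2α - 1)^2 = 533, i.e. 4α^2 - 4α + 1 = 533, so α^2 - α + (1 - 533)/4 = 0. Since 533 ≡ 1 (mod 4), (1 - 533)/4 = -133 ∈ Z. The polynomial x^2 - x - 133 has discriminant 1 - 4·(-133) = 533, which is not a perfect square in Q (d = 533 is squarefree and ≠ 1), so x^2 - x - 133 is irreducible over Q. It is the minimal polynomial of α.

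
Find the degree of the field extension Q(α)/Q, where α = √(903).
[Q(α):Q] = 2

[Q(α):Q] equals the degree of the minimal polynomial of α. Here α^2 = 903 and x^2 - 903 is irreducible (d = 903 is squarefree, ≠ 1, hence not a square), so deg(m_α) = 2. Thus [Q(α):Q] = 2.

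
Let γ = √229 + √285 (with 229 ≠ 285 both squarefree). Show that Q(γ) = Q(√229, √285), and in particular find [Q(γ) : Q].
[Q(γ) : Q] = 4 (equivalently, Q(γ) = Q(√229, √285))

Obviously Q(γ) ⊆ Q(√229, √285), and [Q(√229, √285):Q] = 4 (since 229, 285 are distinct squarefree integers > 1 with 65265 not a perfect square). To show equality we compute the minimal polynomial of γ. From γ = √229 + √285: γ^2 = 229 + 2√(65265) + 285 = 514 + 2√(65265), so γ^2 - 514 = 2√(65265); squaring, (γ^2 - 514)^2 = 4·65265, i.e. γ^4 - 1028γ^2 + 264196 - 261060 = 0, i.e. γ^4 - 1028γ^2 + 3136 = 0. So γ is a root of x^4 - 1028x^2 + 3136. This polynomial is irreducible over Q: it has no rational root (each ±√229 ± √285 is irrational), and any factorization into two quadratics over Q would force √(65265) ∈ Q (pairing opposite roots) or √229, √285 ∈ Q (other pairings), all impossible. Hence [Q(γ):Q] = 4 = [Q(√229, √285):Q], so Q(γ) = Q(√229, √285).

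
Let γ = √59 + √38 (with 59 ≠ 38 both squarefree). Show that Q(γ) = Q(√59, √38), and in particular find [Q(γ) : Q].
[Q(γ) : Q] = 4 (equivalently, Q(γ) = Q(√59, √38))

Obviously Q(γ) ⊆ Q(√59, √38), and [Q(√59, √38):Q] = 4 (since 59, 38 are distinct squarefree integers > 1 with 2242 not a perfect square). To show equality we compute the minimal polynomial of γ. From γ = √59 + √38: γ^2 = 59 + 2√(2242) + 38 = 97 + 2√(2242), so γ^2 - 97 = 2√(2242); squaring, (γ^2 - 97)^2 = 4·2242, i.e. γ^4 - 194γ^2 + 9409 - 8968 = 0, i.e. γ^4 - 194γ^2 + 441 = 0. So γ is a root of x^4 - 194x^2 + 441. This polynomial is irreducible over Q: it has no rational root (each ±√59 ± √38 is irrational), and any factorization into two quadratics over Q would force √(2242) ∈ Q (pairing opposite roots) or √59, √38 ∈ Q (other pairings), all impossible. Hence [Q(γ):Q] = 4 = [Q(√59, √38):Q], so Q(γ) = Q(√59, √38).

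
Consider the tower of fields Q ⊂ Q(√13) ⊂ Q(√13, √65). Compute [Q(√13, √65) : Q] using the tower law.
[Q(√13, √65) : Q] = 4

[Q(√13):Q] = 2 (min poly x^2 - 13, irreducible since 13 is squarefree > 1). For the top step, suppose √65 ∈ Q(√13), say √65 = c + d√13 with c, d ∈ Q. Squaring: 65 = c^2 + 13d^2 + 2cd√13. Since √13 ∉ Q this forces 2cd = 0. If d = 0 then √65 = c ∈ Q, contradicting 65 squarefree > 1. If c = 0 then 65 = 13d^2, so 13·65 = (13d)^2 is a perfect square in Q — but 13·65 = 845 is not a perfect square (since 13 and 65 are distinct squarefree integers). Contradiction. Hence √65 ∉ Q(√13), so x^2 - 65 stays irreducible over Q(√13) and [Q(√13, √65) : Q(√13)] = 2. By the tower law, [Q(√13, √65) : Q] = 2 · 2 = 4.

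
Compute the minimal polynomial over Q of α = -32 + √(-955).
m_α(x) = x^2 + 64x + 1979

From α + 32 = √(-955), squaring gives (α + 32)^2 = -955, i.e. α^2 + 64α + 1024 = -955, so α^2 + 64α + 1979 = 0. The discriminant of x^2 + 64x + 1979 is (64)^2 - 4·(1979) = 4096 - 7916 = -3820, and 4·(-955) is not a perfect square in Q since -955 is squarefree and ≠ 1. Hence x^2 + 64x + 1979 is irreducible over Q and is the minimal polynomial of α.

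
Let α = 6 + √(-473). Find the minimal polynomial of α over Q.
m_α(x) = x^2 - 12x + 509

From α - 6 = √(-473), squaring gives (α - 6)^2 = -473, i.e. α^2 - 12α + 36 = -473, so α^2 - 12α + 509 = 0. The discriminant of x^2 - 12x + 509 is (-12)^2 - 4·(509) = 144 - 2036 = -1892, and 4·(-473) is not a perfect square in Q since -473 is squarefree and ≠ 1. Hence x^2 - 12x + 509 is irreducible over Q and is the minimal polynomial of α.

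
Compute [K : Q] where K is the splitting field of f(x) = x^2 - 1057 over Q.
[K : Q] = 2

f(x) = x^2 - 1057 factors as (x - √1057)(x + √1057). The splitting field is K = Q(√1057). Since 1057 is squarefree and > 1, it is not a perfect square, so x^2 - 1057 is irreducible over Q and [Q(√1057) : Q] = 2. Hence [K : Q] = 2.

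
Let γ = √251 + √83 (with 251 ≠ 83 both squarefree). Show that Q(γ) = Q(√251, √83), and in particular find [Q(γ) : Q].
[Q(γ) : Q] = 4 (equivalently, Q(γ) = Q(√251, √83))

Obviously Q(γ) ⊆ Q(√251, √83), and [Q(√251, √83):Q] = 4 (since 251, 83 are distinct squarefree integers > 1 with 20833 not a perfect square). To show equality we compute the minimal polynomial of γ. From γ = √251 + √83: γ^2 = 251 + 2√(20833) + 83 = 334 + 2√(20833), so γ^2 - 334 = 2√(20833); squaring, (γ^2 - 334)^2 = 4·20833, i.e. γ^4 - 668γ^2 + 111556 - 83332 = 0, i.e. γ^4 - 668γ^2 + 28224 = 0. So γ is a root of x^4 - 668x^2 + 28224. This polynomial is irreducible over Q: it has no rational root (each ±√251 ± √83 is irrational), and any factorization into two quadratics over Q would force √(20833) ∈ Q (pairing opposite roots) or √251, √83 ∈ Q (other pairings), all impossible. Hence [Q(γ):Q] = 4 = [Q(√251, √83):Q], so Q(γ) = Q(√251, √83).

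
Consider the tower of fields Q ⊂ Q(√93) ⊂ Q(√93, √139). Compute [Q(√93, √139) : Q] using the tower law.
[Q(√93, √139) : Q] = 4

[Q(√93):Q] = 2 (min poly x^2 - 93, irreducible since 93 is squarefree > 1). For the top step, suppose √139 ∈ Q(√93), say √139 = c + d√93 with c, d ∈ Q. Squaring: 139 = c^2 + 93d^2 + 2cd√93. Since √93 ∉ Q this forces 2cd = 0. If d = 0 then √139 = c ∈ Q, contradicting 139 squarefree > 1. If c = 0 then 139 = 93d^2, so 93·139 = (93d)^2 is a perfect square in Q — but 93·139 = 12927 is not a perfect square (since 93 and 139 are distinct squarefree integers). Contradiction. Hence √139 ∉ Q(√93), so x^2 - 139 stays irreducible over Q(√93) and [Q(√93, √139) : Q(√93)] = 2. By the tower law, [Q(√93, √139) : Q] = 2 · 2 = 4.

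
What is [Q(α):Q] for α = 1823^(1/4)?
[Q(α):Q] = 4

α is a root of x^4 - 1823. By Eisenstein's criterion at the prime p = 1823 (which divides the constant term 1823 but p^2 = 3323329 does not, since 1823 is squarefree), x^4 - 1823 is irreducible over Q. Hence [Q(α):Q] = 4.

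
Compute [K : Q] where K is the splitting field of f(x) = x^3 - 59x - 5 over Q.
[K : Q] = 6

By the rational root test, any rational root of the monic integer polynomial f(x) = x^3 - 59x - 5 must be an integer dividing the constant term -5, i.e. one of ±{1, 5}. Evaluating: f(1) = -63, f(-1) = 53, f(5) = -175, f(-5) = 165; none is 0, so f has no rational root and is therefore irreducible over Q (a cubic with no linear factor over a field is irreducible). For an irreducible cubic, the Galois group is A_3 or S_3 according as the discriminant disc(f) = -4a^3 - 27b^2 = -4·(-59)^3 - 27·(-5)^2 = 820841 is or is not a square in Q. Here disc(f) = 820841 is not a perfect square in Q, so the Galois group of f over Q is not contained in A_3 and must be all of S_3. The splitting field has degree |S_3| = 6 over Q, so [K : Q] = 6.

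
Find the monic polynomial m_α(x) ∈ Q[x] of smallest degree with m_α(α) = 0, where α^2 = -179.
m_α(x) = x^2 + 179

α satisfies α^2 + 179 = 0, so x^2 + 179 annihilates α. Since d = -179 is squarefree and ≠ 1, it is not a perfect square in Q, so x^2 + 179 has no rational root and is therefore irreducible over Q (a degree-2 polynomial over a field is irreducible iff it has no root). Hence m_α(x) = x^2 + 179.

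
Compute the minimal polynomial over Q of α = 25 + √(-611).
m_α(x) = x^2 - 50x + 1236

From α - 25 = √(-611), squaring gives (α - 25)^2 = -611, i.e. α^2 - 50α + 625 = -611, so α^2 - 50α + 1236 = 0. The discriminant of x^2 - 50x + 1236 is (-50)^2 - 4·(1236) = 2500 - 4944 = -2444, and 4·(-611) is not a perfect square in Q since -611 is squarefree and ≠ 1. Hence x^2 - 50x + 1236 is irreducible over Q and is the minimal polynomial of α.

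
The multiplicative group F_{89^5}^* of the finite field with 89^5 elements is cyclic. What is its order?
|F_{89^5}^*| = 5584059448

F_{89^5} has 89^5 = 5584059449 elements; its multiplicative group consists of all nonzero elements, so |F_{89^5}^*| = 5584059449 - 1 = 5584059448. (It is cyclic since any finite subgroup of the multiplicative group of a field is cyclic.)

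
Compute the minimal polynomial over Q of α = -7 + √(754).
m_α(x) = x^2 + 14x - 705

From α + 7 = √(754), squaring gives (α + 7)^2 = 754, i.e. α^2 + 14α + 49 = 754, so α^2 + 14α - 705 = 0. The discriminant of x^2 + 14x - 705 is (14)^2 - 4·(-705) = 196 + 2820 = 3016, and 4·(754) is not a perfect square in Q since 754 is squarefree and ≠ 1. Hence x^2 + 14x - 705 is irreducible over Q and is the minimal polynomial of α.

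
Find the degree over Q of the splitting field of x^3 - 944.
[K : Q] = 6

The roots of x^3 - 944 are ∛944, ω∛944, ω^2∛944 where ω = e^(2πi/3) is a primitive cube root of unity, so K = Q(∛944, ω). Now [Q(∛944):Q] = 3 (since 944 is not a perfect cube, x^3 - 944 is irreducible) and [Q(ω):Q] = 2. Both 2 and 3 divide [K:Q], and [K:Q] ≤ 3·2 = 6, so [K:Q] = 6. (Equivalently: Q(∛944) ⊂ R but ω ∉ R, so [K : Q(∛944)] = 2.)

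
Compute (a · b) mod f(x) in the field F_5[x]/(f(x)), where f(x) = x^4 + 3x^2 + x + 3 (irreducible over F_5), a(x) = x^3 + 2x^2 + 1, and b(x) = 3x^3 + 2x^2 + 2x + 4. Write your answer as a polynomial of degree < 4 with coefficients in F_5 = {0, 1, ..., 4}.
a · b ≡ 4x^3 + 2x^2 + x + 3 (mod f(x))

Multiply in F_5[x]: a(x)·b(x) = (x^3 + 2x^2 + 1)·(3x^3 + 2x^2 + 2x + 4) = 3x^6 + 3x^5 + x^4 + x^3 + 2x + 4. This has degree ≥ 4, so divide by f(x) over F_5: 3x^6 + 3x^5 + x^4 + x^3 + 2x + 4 = (3x^2 + 3x + 2)·(x^4 + 3x^2 + x + 3) + (4x^3 + 2x^2 + x + 3). Hence a·b ≡ 4x^3 + 2x^2 + x + 3 (mod f). (F_5[x]/(f) is a field with 5^4 = 625 elements since f is irreducible of degree 4.)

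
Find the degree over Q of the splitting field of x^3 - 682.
[K : Q] = 6

The roots of x^3 - 682 are ∛682, ω∛682, ω^2∛682 where ω = e^(2πi/3) is a primitive cube root of unity, so K = Q(∛682, ω). Now [Q(∛682):Q] = 3 (since 682 is not a perfect cube, x^3 - 682 is irreducible) and [Q(ω):Q] = 2. Both 2 and 3 divide [K:Q], and [K:Q] ≤ 3·2 = 6, so [K:Q] = 6. (Equivalently: Q(∛682) ⊂ R but ω ∉ R, so [K : Q(∛682)] = 2.)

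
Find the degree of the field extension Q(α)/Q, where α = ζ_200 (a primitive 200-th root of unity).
[Q(α):Q] = 80

The minimal polynomial of ζ_200 over Q is the 200-th cyclotomic polynomial Φ_200(x), which is irreducible over Q and has degree φ(200) = 80. Hence [Q(α):Q] = φ(200) = 80.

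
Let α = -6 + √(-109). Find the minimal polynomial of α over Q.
m_α(x) = x^2 + 12x + 145

From α + 6 = √(-109), squaring gives (α + 6)^2 = -109, i.e. α^2 + 12α + 36 = -109, so α^2 + 12α + 145 = 0. The discriminant of x^2 + 12x + 145 is (12)^2 - 4·(145) = 144 - 580 = -436, and 4·(-109) is not a perfect square in Q since -109 is squarefree and ≠ 1. Hence x^2 + 12x + 145 is irreducible over Q and is the minimal polynomial of α.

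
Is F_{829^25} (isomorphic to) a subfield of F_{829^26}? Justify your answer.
No: F_{829^25} is not a subfield of F_{829^26}

F_{p^m} embeds in F_{p^n} iff m | n. Here 25 ∤ 26 (since 26 = 1·25 + 1 with remainder 1 ≠ 0), so F_{829^25} is not a subfield of F_{829^26}. Equivalently: if it were, the tower law would give 25 = [F_{829^25}:F_829] dividing [F_{829^26}:F_829] = 26, contradiction.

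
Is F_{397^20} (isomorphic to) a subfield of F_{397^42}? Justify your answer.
No: F_{397^20} is not a subfield of F_{397^42}

F_{p^m} embeds in F_{p^n} iff m | n. Here 20 ∤ 42 (since 42 = 2·20 + 2 with remainder 2 ≠ 0), so F_{397^20} is not a subfield of F_{397^42}. Equivalently: if it were, the tower law would give 20 = [F_{397^20}:F_397] dividing [F_{397^42}:F_397] = 42, contradiction.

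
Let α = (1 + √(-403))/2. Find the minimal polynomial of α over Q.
m_α(x) = x^2 - x + 101

From 2α - 1 = √(-403), squaring gives (2α - 1)^2 = -403, i.e. 4α^2 - 4α + 1 = -403, so α^2 - α + (1 + 403)/4 = 0. Since -403 ≡ 1 (mod 4), (1 + 403)/4 = 101 ∈ Z. The polynomial x^2 - x + 101 has discriminant 1 - 4·(101) = -403, which is not a perfect square in Q (d = -403 is squarefree and ≠ 1), so x^2 - x + 101 is irreducible over Q. It is the minimal polynomial of α.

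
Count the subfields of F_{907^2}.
F_{907^2} has 2 subfields

The subfields of F_{p^n} are exactly the fields F_{p^d} for d | n (each is the fixed field of the unique index-d subgroup of Gal(F_{p^n}/F_p) ≅ Z/nZ). The divisors of n = 2 are {1, 2}, giving 2 subfields: F_{907^1}, F_{907^2}.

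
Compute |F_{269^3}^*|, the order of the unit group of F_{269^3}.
|F_{269^3}^*| = 19465108

F_{269^3} has 269^3 = 19465109 elements; its multiplicative group consists of all nonzero elements, so |F_{269^3}^*| = 19465109 - 1 = 19465108. (It is cyclic since any finite subgroup of the multiplicative group of a field is cyclic.)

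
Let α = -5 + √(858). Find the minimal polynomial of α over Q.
m_α(x) = x^2 + 10x - 833

From α + 5 = √(858), squaring gives (α + 5)^2 = 858, i.e. α^2 + 10α + 25 = 858, so α^2 + 10α - 833 = 0. The discriminant of x^2 + 10x - 833 is (10)^2 - 4·(-833) = 100 + 3332 = 3432, and 4·(858) is not a perfect square in Q since 858 is squarefree and ≠ 1. Hence x^2 + 10x - 833 is irreducible over Q and is the minimal polynomial of α.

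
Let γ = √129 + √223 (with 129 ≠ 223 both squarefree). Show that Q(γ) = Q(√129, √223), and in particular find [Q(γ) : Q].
[Q(γ) : Q] = 4 (equivalently, Q(γ) = Q(√129, √223))

Obviously Q(γ) ⊆ Q(√129, √223), and [Q(√129, √223):Q] = 4 (since 129, 223 are distinct squarefree integers > 1 with 28767 not a perfect square). To show equality we compute the minimal polynomial of γ. From γ = √129 + √223: γ^2 = 129 + 2√(28767) + 223 = 352 + 2√(28767), so γ^2 - 352 = 2√(28767); squaring, (γ^2 - 352)^2 = 4·28767, i.e. γ^4 - 704γ^2 + 123904 - 115068 = 0, i.e. γ^4 - 704γ^2 + 8836 = 0. So γ is a root of x^4 - 704x^2 + 8836. This polynomial is irreducible over Q: it has no rational root (each ±√129 ± √223 is irrational), and any factorization into two quadratics over Q would force √(28767) ∈ Q (pairing opposite roots) or √129, √223 ∈ Q (other pairings), all impossible. Hence [Q(γ):Q] = 4 = [Q(√129, √223):Q], so Q(γ) = Q(√129, √223).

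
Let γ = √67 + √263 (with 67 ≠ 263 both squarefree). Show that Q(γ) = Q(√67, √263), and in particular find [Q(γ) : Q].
[Q(γ) : Q] = 4 (equivalently, Q(γ) = Q(√67, √263))

Obviously Q(γ) ⊆ Q(√67, √263), and [Q(√67, √263):Q] = 4 (since 67, 263 are distinct squarefree integers > 1 with 17621 not a perfect square). To show equality we compute the minimal polynomial of γ. From γ = √67 + √263: γ^2 = 67 + 2√(17621) + 263 = 330 + 2√(17621), so γ^2 - 330 = 2√(17621); squaring, (γ^2 - 330)^2 = 4·17621, i.e. γ^4 - 660γ^2 + 108900 - 70484 = 0, i.e. γ^4 - 660γ^2 + 38416 = 0. So γ is a root of x^4 - 660x^2 + 38416. This polynomial is irreducible over Q: it has no rational root (each ±√67 ± √263 is irrational), and any factorization into two quadratics over Q would force √(17621) ∈ Q (pairing opposite roots) or √67, √263 ∈ Q (other pairings), all impossible. Hence [Q(γ):Q] = 4 = [Q(√67, √263):Q], so Q(γ) = Q(√67, √263).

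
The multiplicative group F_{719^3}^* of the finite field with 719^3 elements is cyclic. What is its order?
|F_{719^3}^*| = 371694958

F_{719^3} has 719^3 = 371694959 elements; its multiplicative group consists of all nonzero elements, so |F_{719^3}^*| = 371694959 - 1 = 371694958. (It is cyclic since any finite subgroup of the multiplicative group of a field is cyclic.)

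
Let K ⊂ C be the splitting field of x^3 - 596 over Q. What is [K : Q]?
[K : Q] = 6

The roots of x^3 - 596 are ∛596, ω∛596, ω^2∛596 where ω = e^(2πi/3) is a primitive cube root of unity, so K = Q(∛596, ω). Now [Q(∛596):Q] = 3 (since 596 is not a perfect cube, x^3 - 596 is irreducible) and [Q(ω):Q] = 2. Both 2 and 3 divide [K:Q], and [K:Q] ≤ 3·2 = 6, so [K:Q] = 6. (Equivalently: Q(∛596) ⊂ R but ω ∉ R, so [K : Q(∛596)] = 2.)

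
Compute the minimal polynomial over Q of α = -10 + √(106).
m_α(x) = x^2 + 20x - 6

From α + 10 = √(106), squaring gives (α + 10)^2 = 106, i.e. α^2 + 20α + 100 = 106, so α^2 + 20α - 6 = 0. The discriminant of x^2 + 20x - 6 is (20)^2 - 4·(-6) = 400 + 24 = 424, and 4·(106) is not a perfect square in Q since 106 is squarefree and ≠ 1. Hence x^2 + 20x - 6 is irreducible over Q and is the minimal polynomial of α.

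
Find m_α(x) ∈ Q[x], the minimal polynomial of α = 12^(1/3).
m_α(x) = x^3 - 12

α satisfies α^3 = 12, so x^3 - 12 annihilates α. By the rational root test, a rational root p/q (in lowest terms) of x^3 - 12 would satisfy p^3 = 12 q^3, forcing q = 1 and p^3 = 12; but 12 is not a perfect cube, contradiction. A monic cubic over Q with no rational root is irreducible (any nontrivial factorization would include a linear factor). Hence x^3 - 12 is the minimal polynomial of α, and in particular [Q(α):Q] = 3.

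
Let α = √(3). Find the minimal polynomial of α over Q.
m_α(x) = x^2 - 3

α satisfies α^2 - 3 = 0, so x^2 - 3 annihilates α. Since d = 3 is squarefree and ≠ 1, it is not a perfect square in Q, so x^2 - 3 has no rational root and is therefore irreducible over Q (a degree-2 polynomial over a field is irreducible iff it has no root). Hence m_α(x) = x^2 - 3.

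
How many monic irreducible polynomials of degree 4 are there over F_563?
There are 25117257498 monic irreducible polynomials of degree 4 over F_563

Each element of F_{563^4} that lies in no proper subfield is a root of exactly one monic irreducible of degree 4 over F_563, and each such polynomial has 4 distinct roots in F_{563^4}. By Möbius inversion the count is N_563(4) = (1/4) Σ_{d|4} μ(4/d) · 563^d = (1/4)(μ(4)·563^1 + μ(2)·563^2 + μ(1)·563^4) = 100469029992/4 = 25117257498.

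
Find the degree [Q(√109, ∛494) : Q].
[Q(√109, ∛494) : Q] = 6

Let L = Q(√109, ∛494). Since Q(√109) ⊂ L and [Q(√109):Q] = 2, the tower law gives 2 | [L:Q]. Likewise Q(∛494) ⊂ L with [Q(∛494):Q] = 3 (because 494 is not a perfect cube), so 3 | [L:Q]. As gcd(2,3) = 1, [L:Q] is divisible by 6. Conversely L is generated over Q by √109 and ∛494, so [L:Q] ≤ 2·3 = 6. Therefore [Q(√109, ∛494) : Q] = 6.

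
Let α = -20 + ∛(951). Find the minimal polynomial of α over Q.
m_α(x) = x^3 + 60x^2 + 1200x + 7049

Set β = α + 20 = ∛(951), so β^3 = 951. Then (α + 20)^3 - 951 = 0, i.e. α is a root of g(x) = (x + 20)^3 - 951 = x^3 + 60x^2 + 1200x + 7049. Since g(x) = h(x + 20) where h(x) = x^3 - 951, and h is irreducible over Q (because 951 is not a perfect cube, so h has no rational root, and a monic cubic with no rational root is irreducible), g is also irreducible (irreducibility is preserved under the substitution x → x + 20). Hence m_α(x) = x^3 + 60x^2 + 1200x + 7049.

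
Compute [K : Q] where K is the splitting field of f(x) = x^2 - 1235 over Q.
[K : Q] = 2

f(x) = x^2 - 1235 factors as (x - √1235)(x + √1235). The splitting field is K = Q(√1235). Since 1235 is squarefree and > 1, it is not a perfect square, so x^2 - 1235 is irreducible over Q and [Q(√1235) : Q] = 2. Hence [K : Q] = 2.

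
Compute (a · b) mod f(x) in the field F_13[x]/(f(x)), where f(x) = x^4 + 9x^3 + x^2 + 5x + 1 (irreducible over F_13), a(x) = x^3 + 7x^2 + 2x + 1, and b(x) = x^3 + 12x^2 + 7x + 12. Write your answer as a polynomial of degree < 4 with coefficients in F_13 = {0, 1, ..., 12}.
a · b ≡ x^3 + 5x^2 + 11x + 10 (mod f(x))

Multiply in F_13[x]: a(x)·b(x) = (x^3 + 7x^2 + 2x + 1)·(x^3 + 12x^2 + 7x + 12) = x^6 + 6x^5 + 2x^4 + 8x^3 + 6x^2 + 5x + 12. This has degree ≥ 4, so divide by f(x) over F_13: x^6 + 6x^5 + 2x^4 + 8x^3 + 6x^2 + 5x + 12 = (x^2 + 10x + 2)·(x^4 + 9x^3 + x^2 + 5x + 1) + (x^3 + 5x^2 + 11x + 10). Hence a·b ≡ x^3 + 5x^2 + 11x + 10 (mod f). (F_13[x]/(f) is a field with 13^4 = 28561 elements since f is irreducible of degree 4.)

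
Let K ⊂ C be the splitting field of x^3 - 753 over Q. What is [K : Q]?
[K : Q] = 6

The roots of x^3 - 753 are ∛753, ω∛753, ω^2∛753 where ω = e^(2πi/3) is a primitive cube root of unity, so K = Q(∛753, ω). Now [Q(∛753):Q] = 3 (since 753 is not a perfect cube, x^3 - 753 is irreducible) and [Q(ω):Q] = 2. Both 2 and 3 divide [K:Q], and [K:Q] ≤ 3·2 = 6, so [K:Q] = 6. (Equivalently: Q(∛753) ⊂ R but ω ∉ R, so [K : Q(∛753)] = 2.)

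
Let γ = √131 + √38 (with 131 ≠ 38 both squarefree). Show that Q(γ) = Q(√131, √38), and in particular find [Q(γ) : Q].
[Q(γ) : Q] = 4 (equivalently, Q(γ) = Q(√131, √38))

Obviously Q(γ) ⊆ Q(√131, √38), and [Q(√131, √38):Q] = 4 (since 131, 38 are distinct squarefree integers > 1 with 4978 not a perfect square). To show equality we compute the minimal polynomial of γ. From γ = √131 + √38: γ^2 = 131 + 2√(4978) + 38 = 169 + 2√(4978), so γ^2 - 169 = 2√(4978); squaring, (γ^2 - 169)^2 = 4·4978, i.e. γ^4 - 338γ^2 + 28561 - 19912 = 0, i.e. γ^4 - 338γ^2 + 8649 = 0. So γ is a root of x^4 - 338x^2 + 8649. This polynomial is irreducible over Q: it has no rational root (each ±√131 ± √38 is irrational), and any factorization into two quadratics over Q would force √(4978) ∈ Q (pairing opposite roots) or √131, √38 ∈ Q (other pairings), all impossible. Hence [Q(γ):Q] = 4 = [Q(√131, √38):Q], so Q(γ) = Q(√131, √38).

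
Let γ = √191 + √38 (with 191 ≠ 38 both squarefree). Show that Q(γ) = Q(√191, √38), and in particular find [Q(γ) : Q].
[Q(γ) : Q] = 4 (equivalently, Q(γ) = Q(√191, √38))

Obviously Q(γ) ⊆ Q(√191, √38), and [Q(√191, √38):Q] = 4 (since 191, 38 are distinct squarefree integers > 1 with 7258 not a perfect square). To show equality we compute the minimal polynomial of γ. From γ = √191 + √38: γ^2 = 191 + 2√(7258) + 38 = 229 + 2√(7258), so γ^2 - 229 = 2√(7258); squaring, (γ^2 - 229)^2 = 4·7258, i.e. γ^4 - 458γ^2 + 52441 - 29032 = 0, i.e. γ^4 - 458γ^2 + 23409 = 0. So γ is a root of x^4 - 458x^2 + 23409. This polynomial is irreducible over Q: it has no rational root (each ±√191 ± √38 is irrational), and any factorization into two quadratics over Q would force √(7258) ∈ Q (pairing opposite roots) or √191, √38 ∈ Q (other pairings), all impossible. Hence [Q(γ):Q] = 4 = [Q(√191, √38):Q], so Q(γ) = Q(√191, √38).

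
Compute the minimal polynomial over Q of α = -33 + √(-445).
m_α(x) = x^2 + 66x + 1534

From α + 33 = √(-445), squaring gives (α + 33)^2 = -445, i.e. α^2 + 66α + 1089 = -445, so α^2 + 66α + 1534 = 0. The discriminant of x^2 + 66x + 1534 is (66)^2 - 4·(1534) = 4356 - 6136 = -1780, and 4·(-445) is not a perfect square in Q since -445 is squarefree and ≠ 1. Hence x^2 + 66x + 1534 is irreducible over Q and is the minimal polynomial of α.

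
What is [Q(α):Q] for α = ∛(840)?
[Q(α):Q] = 3

The minimal polynomial of α is x^3 - 840, irreducible over Q since 840 is not a perfect cube (so x^3 - 840 has no rational root). Hence [Q(α):Q] = deg(m_α) = 3.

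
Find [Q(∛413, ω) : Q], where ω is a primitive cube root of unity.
[Q(∛413, ω) : Q] = 6

[Q(∛413):Q] = 3 (min poly x^3 - 413, irreducible since 413 is not a perfect cube). [Q(ω):Q] = 2 (min poly x^2 + x + 1). Since Q(∛413) ⊂ R and ω ∉ R, we have ω ∉ Q(∛413), so x^2 + x + 1 remains irreducible over Q(∛413) and [Q(∛413, ω) : Q(∛413)] = 2. By the tower law, [Q(∛413, ω) : Q] = 3 · 2 = 6. (In fact Q(∛413, ω) is the splitting field of x^3 - 413 over Q.)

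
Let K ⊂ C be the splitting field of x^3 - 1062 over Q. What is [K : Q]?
[K : Q] = 6

The roots of x^3 - 1062 are ∛1062, ω∛1062, ω^2∛1062 where ω = e^(2πi/3) is a primitive cube root of unity, so K = Q(∛1062, ω). Now [Q(∛1062):Q] = 3 (since 1062 is not a perfect cube, x^3 - 1062 is irreducible) and [Q(ω):Q] = 2. Both 2 and 3 divide [K:Q], and [K:Q] ≤ 3·2 = 6, so [K:Q] = 6. (Equivalently: Q(∛1062) ⊂ R but ω ∉ R, so [K : Q(∛1062)] = 2.)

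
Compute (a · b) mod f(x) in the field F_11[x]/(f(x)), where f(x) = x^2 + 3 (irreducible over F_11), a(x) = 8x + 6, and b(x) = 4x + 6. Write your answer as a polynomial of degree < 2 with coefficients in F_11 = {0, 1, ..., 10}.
a · b ≡ 6x + 6 (mod f(x))

Multiply in F_11[x]: a(x)·b(x) = (8x + 6)·(4x + 6) = 10x^2 + 6x + 3. This has degree ≥ 2, so divide by f(x) over F_11: 10x^2 + 6x + 3 = (10)·(x^2 + 3) + (6x + 6). Hence a·b ≡ 6x + 6 (mod f). (F_11[x]/(f) is a field with 11^2 = 121 elements since f is irreducible of degree 2.)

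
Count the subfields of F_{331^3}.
F_{331^3} has 2 subfields

The subfields of F_{p^n} are exactly the fields F_{p^d} for d | n (each is the fixed field of the unique index-d subgroup of Gal(F_{p^n}/F_p) ≅ Z/nZ). The divisors of n = 3 are {1, 3}, giving 2 subfields: F_{331^1}, F_{331^3}.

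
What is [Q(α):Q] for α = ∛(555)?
[Q(α):Q] = 3

The minimal polynomial of α is x^3 - 555, irreducible over Q since 555 is not a perfect cube (so x^3 - 555 has no rational root). Hence [Q(α):Q] = deg(m_α) = 3.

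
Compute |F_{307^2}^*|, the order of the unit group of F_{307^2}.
|F_{307^2}^*| = 94248

F_{307^2} has 307^2 = 94249 elements; its multiplicative group consists of all nonzero elements, so |F_{307^2}^*| = 94249 - 1 = 94248. (It is cyclic since any finite subgroup of the multiplicative group of a field is cyclic.)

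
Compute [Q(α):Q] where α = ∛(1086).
[Q(α):Q] = 3

The minimal polynomial of α is x^3 - 1086, irreducible over Q since 1086 is not a perfect cube (so x^3 - 1086 has no rational root). Hence [Q(α):Q] = deg(m_α) = 3.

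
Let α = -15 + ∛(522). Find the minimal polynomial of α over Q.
m_α(x) = x^3 + 45x^2 + 675x + 2853

Set β = α + 15 = ∛(522), so β^3 = 522. Then (α + 15)^3 - 522 = 0, i.e. α is a root of g(x) = (x + 15)^3 - 522 = x^3 + 45x^2 + 675x + 2853. Since g(x) = h(x + 15) where h(x) = x^3 - 522, and h is irreducible over Q (because 522 is not a perfect cube, so h has no rational root, and a monic cubic with no rational root is irreducible), g is also irreducible (irreducibility is preserved under the substitution x → x + 15). Hence m_α(x) = x^3 + 45x^2 + 675x + 2853.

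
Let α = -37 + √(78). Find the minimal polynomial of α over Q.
m_α(x) = x^2 + 74x + 1291

From α + 37 = √(78), squaring gives (α + 37)^2 = 78, i.e. α^2 + 74α + 1369 = 78, so α^2 + 74α + 1291 = 0. The discriminant of x^2 + 74x + 1291 is (74)^2 - 4·(1291) = 5476 - 5164 = 312, and 4·(78) is not a perfect square in Q since 78 is squarefree and ≠ 1. Hence x^2 + 74x + 1291 is irreducible over Q and is the minimal polynomial of α.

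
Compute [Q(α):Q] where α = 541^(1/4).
[Q(α):Q] = 4

α is a root of x^4 - 541. By Eisenstein's criterion at the prime p = 541 (which divides the constant term 541 but p^2 = 292681 does not, since 541 is squarefree), x^4 - 541 is irreducible over Q. Hence [Q(α):Q] = 4.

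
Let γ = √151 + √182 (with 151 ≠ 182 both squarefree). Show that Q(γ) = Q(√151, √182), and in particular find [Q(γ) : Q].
[Q(γ) : Q] = 4 (equivalently, Q(γ) = Q(√151, √182))

Obviously Q(γ) ⊆ Q(√151, √182), and [Q(√151, √182):Q] = 4 (since 151, 182 are distinct squarefree integers > 1 with 27482 not a perfect square). To show equality we compute the minimal polynomial of γ. From γ = √151 + √182: γ^2 = 151 + 2√(27482) + 182 = 333 + 2√(27482), so γ^2 - 333 = 2√(27482); squaring, (γ^2 - 333)^2 = 4·27482, i.e. γ^4 - 666γ^2 + 110889 - 109928 = 0, i.e. γ^4 - 666γ^2 + 961 = 0. So γ is a root of x^4 - 666x^2 + 961. This polynomial is irreducible over Q: it has no rational root (each ±√151 ± √182 is irrational), and any factorization into two quadratics over Q would force √(27482) ∈ Q (pairing opposite roots) or √151, √182 ∈ Q (other pairings), all impossible. Hence [Q(γ):Q] = 4 = [Q(√151, √182):Q], so Q(γ) = Q(√151, √182).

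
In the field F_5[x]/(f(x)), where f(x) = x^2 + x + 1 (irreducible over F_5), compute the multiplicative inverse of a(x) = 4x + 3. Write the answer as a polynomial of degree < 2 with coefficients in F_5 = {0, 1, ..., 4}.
a(x)^(-1) ≡ 2x + 3 (mod f(x))

Since f is irreducible over F_5, F_5[x]/(f) is a field and a(x) ≠ 0 has an inverse. Apply the extended Euclidean algorithm to f(x) and a(x) in F_5[x]: f(x) = (4x + 1)·a(x) + (3). The last nonzero remainder is the constant 3 = gcd(f, a) in F_5. Back-substituting through the division chain expresses 3 = s(x)·a(x) + t(x)·f(x) with s(x) ≡ x + 4 (mod f), so (x + 4)·a(x) ≡ 3 (mod f). Multiplying by 3^(-1) ≡ 2 in F_5 gives a(x)^(-1) ≡ 2·(x + 4) ≡ 2x + 3 (mod f). Check: (4x + 3)·(2x + 3) = 3x^2 + 3x + 4 ≡ 1 (mod x^2 + x + 1).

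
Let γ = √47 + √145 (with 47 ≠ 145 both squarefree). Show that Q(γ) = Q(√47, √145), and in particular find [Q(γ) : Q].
[Q(γ) : Q] = 4 (equivalently, Q(γ) = Q(√47, √145))

Obviously Q(γ) ⊆ Q(√47, √145), and [Q(√47, √145):Q] = 4 (since 47, 145 are distinct squarefree integers > 1 with 6815 not a perfect square). To show equality we compute the minimal polynomial of γ. From γ = √47 + √145: γ^2 = 47 + 2√(6815) + 145 = 192 + 2√(6815), so γ^2 - 192 = 2√(6815); squaring, (γ^2 - 192)^2 = 4·6815, i.e. γ^4 - 384γ^2 + 36864 - 27260 = 0, i.e. γ^4 - 384γ^2 + 9604 = 0. So γ is a root of x^4 - 384x^2 + 9604. This polynomial is irreducible over Q: it has no rational root (each ±√47 ± √145 is irrational), and any factorization into two quadratics over Q would force √(6815) ∈ Q (pairing opposite roots) or √47, √145 ∈ Q (other pairings), all impossible. Hence [Q(γ):Q] = 4 = [Q(√47, √145):Q], so Q(γ) = Q(√47, √145).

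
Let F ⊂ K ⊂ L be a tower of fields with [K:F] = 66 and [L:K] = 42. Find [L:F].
[L:F] = 2772

The tower law says that for any tower of field extensions F ⊂ K ⊂ L with finite degrees, [L:F] = [L:K] · [K:F]. Here this gives [L:F] = 42 · 66 = 2772.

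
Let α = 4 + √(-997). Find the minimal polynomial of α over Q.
m_α(x) = x^2 - 8x + 1013

From α - 4 = √(-997), squaring gives (α - 4)^2 = -997, i.e. α^2 - 8α + 16 = -997, so α^2 - 8α + 1013 = 0. The discriminant of x^2 - 8x + 1013 is (-8)^2 - 4·(1013) = 64 - 4052 = -3988, and 4·(-997) is not a perfect square in Q since -997 is squarefree and ≠ 1. Hence x^2 - 8x + 1013 is irreducible over Q and is the minimal polynomial of α.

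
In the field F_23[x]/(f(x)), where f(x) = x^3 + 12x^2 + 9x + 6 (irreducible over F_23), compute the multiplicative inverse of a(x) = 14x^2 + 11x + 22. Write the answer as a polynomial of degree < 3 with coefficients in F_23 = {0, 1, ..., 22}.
a(x)^(-1) ≡ 16x^2 + 2x + 22 (mod f(x))

Since f is irreducible over F_23, F_23[x]/(f) is a field and a(x) ≠ 0 has an inverse. Apply the extended Euclidean algorithm to f(x) and a(x) in F_23[x]: f(x) = (5x + 15)·a(x) + (10x + 21);  a(x) = (6x)·(10x + 21) + (22). The last nonzero remainder is the constant 22 = gcd(f, a) in F_23. Back-substituting through the division chain expresses 22 = s(x)·a(x) + t(x)·f(x) with s(x) ≡ 7x^2 + 21x + 1 (mod f), so (7x^2 + 21x + 1)·a(x) ≡ 22 (mod f). Multiplying by 22^(-1) ≡ 22 in F_23 gives a(x)^(-1) ≡ 22·(7x^2 + 21x + 1) ≡ 16x^2 + 2x + 22 (mod f). Check: (14x^2 + 11x + 22)·(16x^2 + 2x + 22) = 17x^4 + 20x^3 + 15x^2 + 10x + 1 ≡ 1 (mod x^3 + 12x^2 + 9x + 6).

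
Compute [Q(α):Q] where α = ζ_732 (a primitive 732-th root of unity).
[Q(α):Q] = 240

The minimal polynomial of ζ_732 over Q is the 732-th cyclotomic polynomial Φ_732(x), which is irreducible over Q and has degree φ(732) = 240. Hence [Q(α):Q] = φ(732) = 240.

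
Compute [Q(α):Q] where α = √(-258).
[Q(α):Q] = 2

[Q(α):Q] equals the degree of the minimal polynomial of α. Here α^2 = -258 and x^2 + 258 is irreducible (d = -258 is squarefree, ≠ 1, hence not a square), so deg(m_α) = 2. Thus [Q(α):Q] = 2.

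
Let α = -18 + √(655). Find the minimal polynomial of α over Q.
m_α(x) = x^2 + 36x - 331

From α + 18 = √(655), squaring gives (α + 18)^2 = 655, i.e. α^2 + 36α + 324 = 655, so α^2 + 36α - 331 = 0. The discriminant of x^2 + 36x - 331 is (36)^2 - 4·(-331) = 1296 + 1324 = 2620, and 4·(655) is not a perfect square in Q since 655 is squarefree and ≠ 1. Hence x^2 + 36x - 331 is irreducible over Q and is the minimal polynomial of α.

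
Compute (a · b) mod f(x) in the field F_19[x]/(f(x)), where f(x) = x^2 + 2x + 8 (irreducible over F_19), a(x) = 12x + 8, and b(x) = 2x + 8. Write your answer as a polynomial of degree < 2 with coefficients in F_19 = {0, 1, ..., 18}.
a · b ≡ 7x + 5 (mod f(x))

Multiply in F_19[x]: a(x)·b(x) = (12x + 8)·(2x + 8) = 5x^2 + 17x + 7. This has degree ≥ 2, so divide by f(x) over F_19: 5x^2 + 17x + 7 = (5)·(x^2 + 2x + 8) + (7x + 5). Hence a·b ≡ 7x + 5 (mod f). (F_19[x]/(f) is a field with 19^2 = 361 elements since f is irreducible of degree 2.)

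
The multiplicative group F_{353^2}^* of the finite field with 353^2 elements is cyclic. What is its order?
|F_{353^2}^*| = 124608

F_{353^2} has 353^2 = 124609 elements; its multiplicative group consists of all nonzero elements, so |F_{353^2}^*| = 124609 - 1 = 124608. (It is cyclic since any finite subgroup of the multiplicative group of a field is cyclic.)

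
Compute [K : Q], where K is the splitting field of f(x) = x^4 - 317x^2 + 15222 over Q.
[K : Q] = 4

Solving the quadratic in x^2: x^2 = (317 ± √(317^2 - 4·15222))/2 = (317 ± √39601)/2 = (317 ± 199)/2, giving x^2 = 59 or x^2 = 258. So f(x) = (x^2 - 59)(x^2 - 258) and the roots of f are ±√59, ±√258. Hence the splitting field is K = Q(√59, √258). Since 59 and 258 are distinct squarefree integers > 1, their product 15222 is not a perfect square, so √258 ∉ Q(√59). By the tower law [K:Q] = [Q(√59,√258):Q(√59)] · [Q(√59):Q] = 2 · 2 = 4.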